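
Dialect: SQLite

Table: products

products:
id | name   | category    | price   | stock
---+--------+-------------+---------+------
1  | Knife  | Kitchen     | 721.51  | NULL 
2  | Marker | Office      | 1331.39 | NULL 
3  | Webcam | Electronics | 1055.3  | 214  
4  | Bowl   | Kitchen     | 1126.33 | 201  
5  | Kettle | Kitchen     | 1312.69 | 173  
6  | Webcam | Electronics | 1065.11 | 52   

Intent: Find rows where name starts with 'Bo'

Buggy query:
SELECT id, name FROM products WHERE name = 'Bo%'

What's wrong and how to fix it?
Bug: Wildcards only work with LIKE; '=' treats '%' as a literal character

Fix: Use LIKE for wildcard pattern matching

Corrected query:
SELECT id, name FROM products WHERE name LIKE 'Bo%'

Result:
id | name
---+-----
4  | Bowl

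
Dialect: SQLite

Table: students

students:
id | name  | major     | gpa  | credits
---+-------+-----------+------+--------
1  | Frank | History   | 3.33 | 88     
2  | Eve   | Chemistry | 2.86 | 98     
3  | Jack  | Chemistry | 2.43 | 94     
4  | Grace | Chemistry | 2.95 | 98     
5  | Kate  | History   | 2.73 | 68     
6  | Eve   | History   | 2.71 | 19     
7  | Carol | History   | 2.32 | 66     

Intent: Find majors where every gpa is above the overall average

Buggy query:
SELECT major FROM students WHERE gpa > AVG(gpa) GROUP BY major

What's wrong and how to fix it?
Bug: AVG() is an aggregate; it can't sit directly in WHERE

Fix: Compute the overall average in a scalar subquery and compare each group's MIN against it in HAVING

Corrected query:
SELECT major FROM students GROUP BY major HAVING MIN(gpa) > (SELECT AVG(gpa) FROM students)

Result:
(no rows)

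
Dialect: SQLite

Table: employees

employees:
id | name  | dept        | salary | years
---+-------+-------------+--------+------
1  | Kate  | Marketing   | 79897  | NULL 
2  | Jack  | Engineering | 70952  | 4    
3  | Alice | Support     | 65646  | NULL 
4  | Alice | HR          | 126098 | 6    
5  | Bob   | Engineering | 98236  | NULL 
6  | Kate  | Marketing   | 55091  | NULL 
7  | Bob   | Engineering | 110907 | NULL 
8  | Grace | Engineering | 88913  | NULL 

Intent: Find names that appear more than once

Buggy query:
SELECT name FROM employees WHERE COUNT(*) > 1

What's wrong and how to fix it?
Bug: COUNT(*) is an aggregate and cannot be used in WHERE

Fix: Group first, then use HAVING for the count condition

Corrected query:
SELECT name FROM employees GROUP BY name HAVING COUNT(*) > 1

Result:
name 
-----
Alice
Bob  
Kate 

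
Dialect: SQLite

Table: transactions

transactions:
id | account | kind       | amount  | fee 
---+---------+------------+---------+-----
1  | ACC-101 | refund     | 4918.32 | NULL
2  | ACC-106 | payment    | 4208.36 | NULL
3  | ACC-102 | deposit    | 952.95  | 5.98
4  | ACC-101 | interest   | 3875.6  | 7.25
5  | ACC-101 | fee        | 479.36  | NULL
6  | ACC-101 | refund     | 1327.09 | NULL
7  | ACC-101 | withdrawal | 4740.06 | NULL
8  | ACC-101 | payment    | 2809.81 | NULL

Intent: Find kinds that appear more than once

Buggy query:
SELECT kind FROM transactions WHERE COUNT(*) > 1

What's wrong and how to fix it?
Bug: WHERE can't reference COUNT(*); aggregates are computed after WHERE

Fix: Group first, then use HAVING for the count condition

Corrected query:
SELECT kind FROM transactions GROUP BY kind HAVING COUNT(*) > 1

Result:
kind   
-------
payment
refund 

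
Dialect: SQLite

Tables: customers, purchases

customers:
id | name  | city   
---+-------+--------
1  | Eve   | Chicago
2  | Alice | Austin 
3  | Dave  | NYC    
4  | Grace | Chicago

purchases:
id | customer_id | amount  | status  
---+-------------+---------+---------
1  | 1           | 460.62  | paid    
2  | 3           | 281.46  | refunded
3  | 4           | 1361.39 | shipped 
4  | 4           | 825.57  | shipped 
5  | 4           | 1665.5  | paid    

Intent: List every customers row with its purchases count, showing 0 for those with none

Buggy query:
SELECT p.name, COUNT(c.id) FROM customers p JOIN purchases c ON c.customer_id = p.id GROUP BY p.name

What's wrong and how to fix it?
Bug: INNER JOIN drops customers rows that have no matching purchases rows

Fix: Use LEFT JOIN so parents without children still appear (COUNT(c.id) gives 0)

Corrected query:
SELECT p.name, COUNT(c.id) FROM customers p LEFT JOIN purchases c ON c.customer_id = p.id GROUP BY p.name

Result:
name  | COUNT(c.id)
------+------------
Alice | 0          
Dave  | 1          
Eve   | 1          
Grace | 3          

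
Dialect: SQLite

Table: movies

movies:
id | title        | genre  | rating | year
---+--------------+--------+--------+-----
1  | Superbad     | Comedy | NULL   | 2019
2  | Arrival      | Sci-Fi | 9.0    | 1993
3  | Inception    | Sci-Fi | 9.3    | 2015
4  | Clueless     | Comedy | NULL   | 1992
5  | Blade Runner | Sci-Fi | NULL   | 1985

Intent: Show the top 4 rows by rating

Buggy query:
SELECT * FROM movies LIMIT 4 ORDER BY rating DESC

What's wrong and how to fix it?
Bug: ORDER BY cannot follow LIMIT; LIMIT is the final clause

Fix: Swap the clauses: ORDER BY first, then LIMIT

Corrected query:
SELECT * FROM movies ORDER BY rating DESC LIMIT 4

Result:
id | title     | genre  | rating | year
---+-----------+--------+--------+-----
3  | Inception | Sci-Fi | 9.3    | 2015
2  | Arrival   | Sci-Fi | 9      | 1993
1  | Superbad  | Comedy | NULL   | 2019
4  | Clueless  | Comedy | NULL   | 1992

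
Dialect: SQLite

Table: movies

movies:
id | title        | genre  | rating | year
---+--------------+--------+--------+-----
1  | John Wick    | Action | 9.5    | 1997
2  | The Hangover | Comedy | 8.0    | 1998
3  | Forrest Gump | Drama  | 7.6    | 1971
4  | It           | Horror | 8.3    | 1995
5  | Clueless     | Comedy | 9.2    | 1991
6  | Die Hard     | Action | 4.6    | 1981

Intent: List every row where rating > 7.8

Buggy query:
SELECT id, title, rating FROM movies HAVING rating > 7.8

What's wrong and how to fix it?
Bug: This is a non-aggregate query (no GROUP BY, no aggregates), so in SQLite the HAVING clause is invalid here; a row-level condition belongs in WHERE

Fix: Use WHERE for row-level filtering

Corrected query:
SELECT id, title, rating FROM movies WHERE rating > 7.8

Result:
id | title        | rating
---+--------------+-------
1  | John Wick    | 9.5   
2  | The Hangover | 8     
4  | It           | 8.3   
5  | Clueless     | 9.2   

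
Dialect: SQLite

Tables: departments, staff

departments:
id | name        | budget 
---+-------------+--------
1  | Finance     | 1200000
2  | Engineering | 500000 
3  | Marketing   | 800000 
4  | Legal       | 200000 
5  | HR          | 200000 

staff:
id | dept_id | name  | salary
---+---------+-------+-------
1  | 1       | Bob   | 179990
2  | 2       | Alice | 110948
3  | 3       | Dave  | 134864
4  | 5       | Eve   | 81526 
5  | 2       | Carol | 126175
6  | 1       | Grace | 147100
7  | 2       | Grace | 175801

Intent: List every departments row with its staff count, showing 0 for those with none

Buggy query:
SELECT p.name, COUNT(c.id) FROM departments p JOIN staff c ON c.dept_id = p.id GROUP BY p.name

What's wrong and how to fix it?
Bug: INNER JOIN drops departments rows that have no matching staff rows

Fix: Switch to LEFT JOIN to retain unmatched parent rows

Corrected query:
SELECT p.name, COUNT(c.id) FROM departments p LEFT JOIN staff c ON c.dept_id = p.id GROUP BY p.name

Result:
name        | COUNT(c.id)
------------+------------
Engineering | 3          
Finance     | 2          
HR          | 1          
Legal       | 0          
Marketing   | 1          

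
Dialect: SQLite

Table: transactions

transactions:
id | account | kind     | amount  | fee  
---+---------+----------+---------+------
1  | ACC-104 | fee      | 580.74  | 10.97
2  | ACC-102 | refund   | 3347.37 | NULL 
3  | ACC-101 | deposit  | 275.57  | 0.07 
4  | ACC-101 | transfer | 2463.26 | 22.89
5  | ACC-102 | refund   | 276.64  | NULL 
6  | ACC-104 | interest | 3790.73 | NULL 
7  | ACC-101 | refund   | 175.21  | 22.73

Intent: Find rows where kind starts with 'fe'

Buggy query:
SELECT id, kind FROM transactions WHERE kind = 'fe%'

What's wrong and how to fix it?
Bug: Wildcards only work with LIKE; '=' treats '%' as a literal character

Fix: Replace '=' with LIKE so 'fe%' is treated as a pattern

Corrected query:
SELECT id, kind FROM transactions WHERE kind LIKE 'fe%'

Result:
id | kind
---+-----
1  | fee 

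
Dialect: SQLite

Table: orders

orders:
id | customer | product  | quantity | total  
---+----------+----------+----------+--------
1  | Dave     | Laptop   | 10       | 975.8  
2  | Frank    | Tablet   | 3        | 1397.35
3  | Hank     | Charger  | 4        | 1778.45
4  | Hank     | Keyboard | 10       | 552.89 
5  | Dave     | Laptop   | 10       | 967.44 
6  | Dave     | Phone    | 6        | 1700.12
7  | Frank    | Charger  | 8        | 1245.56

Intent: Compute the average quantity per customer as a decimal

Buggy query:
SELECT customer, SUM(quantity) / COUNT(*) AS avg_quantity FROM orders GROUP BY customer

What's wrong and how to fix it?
Bug: Both operands are integers, so '/' performs integer division and truncates

Fix: Multiply by 1.0 (or CAST to REAL) to force floating-point division

Corrected query:
SELECT customer, SUM(quantity) * 1.0 / COUNT(*) AS avg_quantity FROM orders GROUP BY customer

Result:
customer | avg_quantity
---------+-------------
Dave     | 8.666667    
Frank    | 5.5         
Hank     | 7           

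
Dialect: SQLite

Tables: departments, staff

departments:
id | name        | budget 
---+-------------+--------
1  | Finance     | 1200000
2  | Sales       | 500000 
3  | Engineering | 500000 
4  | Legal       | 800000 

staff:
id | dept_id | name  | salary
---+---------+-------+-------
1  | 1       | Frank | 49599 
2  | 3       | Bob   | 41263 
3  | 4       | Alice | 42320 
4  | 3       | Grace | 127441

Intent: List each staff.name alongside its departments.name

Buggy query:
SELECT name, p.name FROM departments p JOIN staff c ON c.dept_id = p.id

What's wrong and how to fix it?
Bug: 'name' exists in both joined tables, so the database can't tell which one is meant

Fix: Prefix ambiguous columns with the table alias

Corrected query:
SELECT c.name, p.name FROM departments p JOIN staff c ON c.dept_id = p.id

Result:
name  | name       
------+------------
Frank | Finance    
Bob   | Engineering
Alice | Legal      
Grace | Engineering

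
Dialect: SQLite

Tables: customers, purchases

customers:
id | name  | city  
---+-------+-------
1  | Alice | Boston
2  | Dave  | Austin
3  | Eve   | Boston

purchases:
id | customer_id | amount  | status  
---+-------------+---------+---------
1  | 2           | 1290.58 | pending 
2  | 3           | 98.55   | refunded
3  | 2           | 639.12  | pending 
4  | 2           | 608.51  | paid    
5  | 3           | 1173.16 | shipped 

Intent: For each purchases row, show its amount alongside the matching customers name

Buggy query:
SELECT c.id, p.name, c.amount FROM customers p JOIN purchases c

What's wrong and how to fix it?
Bug: Missing join condition: each purchases row is matched to all customers rows instead of just its own

Fix: Specify the join condition linking the foreign key to the parent id

Corrected query:
SELECT c.id, p.name, c.amount FROM customers p JOIN purchases c ON c.customer_id = p.id

Result:
id | name | amount 
---+------+--------
1  | Dave | 1290.58
2  | Eve  | 98.55  
3  | Dave | 639.12 
4  | Dave | 608.51 
5  | Eve  | 1173.16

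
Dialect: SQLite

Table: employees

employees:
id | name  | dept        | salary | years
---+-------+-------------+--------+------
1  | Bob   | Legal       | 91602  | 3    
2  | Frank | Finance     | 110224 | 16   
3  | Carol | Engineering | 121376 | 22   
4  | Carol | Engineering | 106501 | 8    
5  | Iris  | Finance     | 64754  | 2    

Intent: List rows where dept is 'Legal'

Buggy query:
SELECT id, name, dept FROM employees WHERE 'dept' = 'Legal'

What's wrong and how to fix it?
Bug: Single quotes denote string literals in SQL; the column name is being compared as a constant string

Fix: Reference the column as dept without single quotes

Corrected query:
SELECT id, name, dept FROM employees WHERE dept = 'Legal'

Result:
id | name | dept 
---+------+------
1  | Bob  | Legal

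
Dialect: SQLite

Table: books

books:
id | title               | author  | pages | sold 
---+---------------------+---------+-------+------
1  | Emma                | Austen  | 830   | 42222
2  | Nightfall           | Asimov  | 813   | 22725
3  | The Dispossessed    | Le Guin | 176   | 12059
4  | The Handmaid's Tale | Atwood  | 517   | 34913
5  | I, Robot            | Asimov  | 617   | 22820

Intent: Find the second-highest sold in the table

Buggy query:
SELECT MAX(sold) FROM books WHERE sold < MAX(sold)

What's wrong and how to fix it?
Bug: MAX(sold) on the right of the comparison is an aggregate-in-WHERE error

Fix: Put the inner MAX in a scalar subquery

Corrected query:
SELECT MAX(sold) FROM books WHERE sold < (SELECT MAX(sold) FROM books)

Result:
MAX(sold)
---------
34913    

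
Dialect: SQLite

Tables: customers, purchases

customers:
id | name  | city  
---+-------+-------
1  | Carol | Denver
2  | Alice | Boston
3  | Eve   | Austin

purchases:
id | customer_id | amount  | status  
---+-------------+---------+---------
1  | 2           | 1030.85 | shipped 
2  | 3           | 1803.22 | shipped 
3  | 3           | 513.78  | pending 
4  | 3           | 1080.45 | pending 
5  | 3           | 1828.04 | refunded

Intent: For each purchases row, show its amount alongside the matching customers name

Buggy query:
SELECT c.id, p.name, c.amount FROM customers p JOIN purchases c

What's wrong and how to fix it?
Bug: Missing join condition: each purchases row is matched to all customers rows instead of just its own

Fix: Specify the join condition linking the foreign key to the parent id

Corrected query:
SELECT c.id, p.name, c.amount FROM customers p JOIN purchases c ON c.customer_id = p.id

Result:
id | name  | amount 
---+-------+--------
1  | Alice | 1030.85
2  | Eve   | 1803.22
3  | Eve   | 513.78 
4  | Eve   | 1080.45
5  | Eve   | 1828.04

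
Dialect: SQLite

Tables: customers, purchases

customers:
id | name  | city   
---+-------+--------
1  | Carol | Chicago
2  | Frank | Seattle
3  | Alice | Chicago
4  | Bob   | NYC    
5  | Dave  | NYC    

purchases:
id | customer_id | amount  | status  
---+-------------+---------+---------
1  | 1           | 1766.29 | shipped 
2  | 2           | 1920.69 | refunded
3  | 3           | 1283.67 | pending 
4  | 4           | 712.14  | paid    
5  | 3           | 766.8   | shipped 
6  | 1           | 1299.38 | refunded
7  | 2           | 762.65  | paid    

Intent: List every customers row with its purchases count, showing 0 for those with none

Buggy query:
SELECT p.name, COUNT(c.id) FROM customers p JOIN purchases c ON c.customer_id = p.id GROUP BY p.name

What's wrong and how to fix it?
Bug: INNER JOIN drops customers rows that have no matching purchases rows

Fix: Switch to LEFT JOIN to retain unmatched parent rows

Corrected query:
SELECT p.name, COUNT(c.id) FROM customers p LEFT JOIN purchases c ON c.customer_id = p.id GROUP BY p.name

Result:
name  | COUNT(c.id)
------+------------
Alice | 2          
Bob   | 1          
Carol | 2          
Dave  | 0          
Frank | 2          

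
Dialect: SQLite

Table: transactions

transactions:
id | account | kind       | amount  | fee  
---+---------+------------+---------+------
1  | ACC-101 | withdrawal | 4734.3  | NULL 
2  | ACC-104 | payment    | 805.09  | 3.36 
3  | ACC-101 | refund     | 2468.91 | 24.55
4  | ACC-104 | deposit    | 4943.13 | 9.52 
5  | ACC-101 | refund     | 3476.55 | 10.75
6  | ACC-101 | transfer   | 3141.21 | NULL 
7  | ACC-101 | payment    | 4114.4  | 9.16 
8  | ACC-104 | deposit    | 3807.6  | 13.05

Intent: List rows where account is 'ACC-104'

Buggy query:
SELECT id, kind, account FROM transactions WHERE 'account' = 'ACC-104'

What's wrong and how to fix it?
Bug: 'account' in single quotes is a string literal, not the column; the comparison is literal-vs-literal and never true

Fix: Remove the quotes around the column name (or use double quotes for an identifier)

Corrected query:
SELECT id, kind, account FROM transactions WHERE account = 'ACC-104'

Result:
id | kind    | account
---+---------+--------
2  | payment | ACC-104
4  | deposit | ACC-104
8  | deposit | ACC-104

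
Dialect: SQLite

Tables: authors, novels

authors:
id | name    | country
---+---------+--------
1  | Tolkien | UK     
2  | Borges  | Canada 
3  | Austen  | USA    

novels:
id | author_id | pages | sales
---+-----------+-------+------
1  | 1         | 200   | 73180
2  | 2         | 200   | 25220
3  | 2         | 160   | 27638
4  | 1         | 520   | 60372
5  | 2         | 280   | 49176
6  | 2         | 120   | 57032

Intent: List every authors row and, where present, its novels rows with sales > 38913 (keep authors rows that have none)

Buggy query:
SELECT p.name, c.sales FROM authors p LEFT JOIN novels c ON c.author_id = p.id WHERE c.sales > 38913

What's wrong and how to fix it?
Bug: Filtering c.sales in WHERE discards the NULL rows produced by LEFT JOIN, turning it into an inner join

Fix: Put 'c.sales > 38913' in the JOIN's ON clause instead of WHERE

Corrected query:
SELECT p.name, c.sales FROM authors p LEFT JOIN novels c ON c.author_id = p.id AND c.sales > 38913

Result:
name    | sales
--------+------
Tolkien | 60372
Tolkien | 73180
Borges  | 49176
Borges  | 57032
Austen  | NULL 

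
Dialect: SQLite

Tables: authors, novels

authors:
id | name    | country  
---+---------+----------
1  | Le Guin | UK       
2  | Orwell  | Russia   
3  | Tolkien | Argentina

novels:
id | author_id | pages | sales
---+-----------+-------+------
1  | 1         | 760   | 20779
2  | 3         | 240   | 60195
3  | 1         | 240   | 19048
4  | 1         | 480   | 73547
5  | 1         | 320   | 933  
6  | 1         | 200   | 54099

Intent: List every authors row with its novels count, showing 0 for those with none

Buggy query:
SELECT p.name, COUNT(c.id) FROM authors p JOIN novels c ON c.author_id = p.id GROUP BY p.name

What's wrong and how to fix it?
Bug: INNER JOIN drops authors rows that have no matching novels rows

Fix: Use LEFT JOIN so parents without children still appear (COUNT(c.id) gives 0)

Corrected query:
SELECT p.name, COUNT(c.id) FROM authors p LEFT JOIN novels c ON c.author_id = p.id GROUP BY p.name

Result:
name    | COUNT(c.id)
--------+------------
Le Guin | 5          
Orwell  | 0          
Tolkien | 1          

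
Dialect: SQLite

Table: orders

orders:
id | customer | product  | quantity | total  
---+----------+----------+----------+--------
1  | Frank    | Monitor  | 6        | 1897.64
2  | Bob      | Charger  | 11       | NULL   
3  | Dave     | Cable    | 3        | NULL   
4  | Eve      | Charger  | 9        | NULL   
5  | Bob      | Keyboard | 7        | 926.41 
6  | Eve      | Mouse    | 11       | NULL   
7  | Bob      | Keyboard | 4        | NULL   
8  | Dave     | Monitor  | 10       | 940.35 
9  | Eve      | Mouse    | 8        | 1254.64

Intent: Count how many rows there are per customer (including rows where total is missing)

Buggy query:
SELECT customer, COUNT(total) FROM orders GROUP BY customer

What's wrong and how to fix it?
Bug: COUNT(column) counts non-NULL values only; rows with NULL total aren't counted

Fix: Replace COUNT(total) with COUNT(*)

Corrected query:
SELECT customer, COUNT(*) FROM orders GROUP BY customer

Result:
customer | COUNT(*)
---------+---------
Bob      | 3       
Dave     | 2       
Eve      | 3       
Frank    | 1       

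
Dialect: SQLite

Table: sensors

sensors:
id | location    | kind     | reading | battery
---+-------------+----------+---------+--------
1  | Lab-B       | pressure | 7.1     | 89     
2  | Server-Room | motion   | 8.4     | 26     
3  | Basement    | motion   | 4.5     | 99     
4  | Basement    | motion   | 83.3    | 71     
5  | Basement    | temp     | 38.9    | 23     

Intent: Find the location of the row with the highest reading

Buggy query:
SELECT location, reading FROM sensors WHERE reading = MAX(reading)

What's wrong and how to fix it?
Bug: WHERE is evaluated per row; an aggregate over the whole table isn't defined there

Fix: Wrap MAX in a scalar subquery so WHERE compares against a single value

Corrected query:
SELECT location, reading FROM sensors WHERE reading = (SELECT MAX(reading) FROM sensors)

Result:
location | reading
---------+--------
Basement | 83.3   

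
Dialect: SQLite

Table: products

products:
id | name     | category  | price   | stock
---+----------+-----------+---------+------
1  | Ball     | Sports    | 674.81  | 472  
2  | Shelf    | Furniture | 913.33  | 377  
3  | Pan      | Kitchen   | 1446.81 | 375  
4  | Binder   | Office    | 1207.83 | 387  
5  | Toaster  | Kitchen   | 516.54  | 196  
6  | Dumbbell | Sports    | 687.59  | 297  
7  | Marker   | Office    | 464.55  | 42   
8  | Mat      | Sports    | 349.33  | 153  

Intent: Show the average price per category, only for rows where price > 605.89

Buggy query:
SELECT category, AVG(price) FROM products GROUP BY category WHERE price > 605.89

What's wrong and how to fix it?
Bug: Row-level WHERE must come before GROUP BY in the clause order

Fix: Place WHERE between FROM and GROUP BY

Corrected query:
SELECT category, AVG(price) FROM products WHERE price > 605.89 GROUP BY category

Result:
category  | AVG(price)
----------+-----------
Furniture | 913.33    
Kitchen   | 1446.81   
Office    | 1207.83   
Sports    | 681.2     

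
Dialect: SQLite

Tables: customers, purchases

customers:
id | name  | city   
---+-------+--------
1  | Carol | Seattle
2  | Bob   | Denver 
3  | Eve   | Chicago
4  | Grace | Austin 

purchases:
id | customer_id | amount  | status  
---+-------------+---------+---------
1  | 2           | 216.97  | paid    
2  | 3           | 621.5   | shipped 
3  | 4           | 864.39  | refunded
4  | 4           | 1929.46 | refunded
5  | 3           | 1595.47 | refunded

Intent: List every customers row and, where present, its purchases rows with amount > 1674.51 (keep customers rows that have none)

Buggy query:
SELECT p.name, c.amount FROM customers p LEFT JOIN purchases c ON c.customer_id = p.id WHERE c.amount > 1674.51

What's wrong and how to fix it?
Bug: A WHERE condition on the right-hand table after LEFT JOIN drops unmatched parents

Fix: Move the right-table condition into the ON clause so unmatched parents are kept

Corrected query:
SELECT p.name, c.amount FROM customers p LEFT JOIN purchases c ON c.customer_id = p.id AND c.amount > 1674.51

Result:
name  | amount 
------+--------
Carol | NULL   
Bob   | NULL   
Eve   | NULL   
Grace | 1929.46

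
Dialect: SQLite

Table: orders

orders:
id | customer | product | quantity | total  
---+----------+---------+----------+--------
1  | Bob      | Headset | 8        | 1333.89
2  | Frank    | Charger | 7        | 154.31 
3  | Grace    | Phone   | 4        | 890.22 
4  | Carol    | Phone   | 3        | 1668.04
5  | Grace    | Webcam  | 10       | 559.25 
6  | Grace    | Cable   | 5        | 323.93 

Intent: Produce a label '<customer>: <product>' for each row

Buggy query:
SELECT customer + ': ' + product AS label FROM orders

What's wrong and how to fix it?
Bug: '+' is numeric addition; on text columns SQLite converts them to 0 instead of concatenating

Fix: Use the || operator for string concatenation

Corrected query:
SELECT customer || ': ' || product AS label FROM orders

Result:
label         
--------------
Bob: Headset  
Frank: Charger
Grace: Phone  
Carol: Phone  
Grace: Webcam 
Grace: Cable  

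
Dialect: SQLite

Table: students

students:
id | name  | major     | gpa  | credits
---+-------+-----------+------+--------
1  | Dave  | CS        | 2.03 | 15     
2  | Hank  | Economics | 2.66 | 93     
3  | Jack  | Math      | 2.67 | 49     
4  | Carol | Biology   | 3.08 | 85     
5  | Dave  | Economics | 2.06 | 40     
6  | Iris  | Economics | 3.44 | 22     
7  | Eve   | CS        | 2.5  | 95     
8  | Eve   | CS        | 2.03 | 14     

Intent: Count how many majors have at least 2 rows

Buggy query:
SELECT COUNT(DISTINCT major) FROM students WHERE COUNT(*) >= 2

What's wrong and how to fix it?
Bug: WHERE filters individual rows, not groups, so a group-level COUNT is invalid there

Fix: Group first with HAVING COUNT(*) >= 2, then COUNT the resulting groups

Corrected query:
SELECT COUNT(*) FROM (SELECT major FROM students GROUP BY major HAVING COUNT(*) >= 2)

Result:
COUNT(*)
--------
2       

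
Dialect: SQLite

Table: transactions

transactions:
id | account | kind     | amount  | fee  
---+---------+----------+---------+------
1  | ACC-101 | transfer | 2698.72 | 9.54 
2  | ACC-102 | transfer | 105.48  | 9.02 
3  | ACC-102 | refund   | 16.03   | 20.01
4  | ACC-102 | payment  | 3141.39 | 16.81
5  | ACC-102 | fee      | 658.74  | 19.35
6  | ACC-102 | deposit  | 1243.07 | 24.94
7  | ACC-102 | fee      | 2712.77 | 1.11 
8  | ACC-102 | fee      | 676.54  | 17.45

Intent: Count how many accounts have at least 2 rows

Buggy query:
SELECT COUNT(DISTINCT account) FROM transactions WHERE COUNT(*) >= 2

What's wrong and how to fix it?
Bug: COUNT(*) cannot appear in WHERE; the per-group count doesn't exist yet

Fix: Use a subquery that GROUPs and filters with HAVING, then count its rows

Corrected query:
SELECT COUNT(*) FROM (SELECT account FROM transactions GROUP BY account HAVING COUNT(*) >= 2)

Result:
COUNT(*)
--------
1       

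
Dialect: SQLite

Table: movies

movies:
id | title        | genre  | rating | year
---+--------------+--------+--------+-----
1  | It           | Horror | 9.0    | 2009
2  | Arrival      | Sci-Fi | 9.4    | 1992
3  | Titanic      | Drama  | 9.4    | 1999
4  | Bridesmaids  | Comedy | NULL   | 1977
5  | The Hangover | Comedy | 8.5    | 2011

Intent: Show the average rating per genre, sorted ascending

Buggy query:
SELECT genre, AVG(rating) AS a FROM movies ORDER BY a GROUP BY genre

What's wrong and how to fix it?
Bug: ORDER BY appears before GROUP BY; SQL clause order requires GROUP BY first

Fix: Move ORDER BY to the end, after GROUP BY

Corrected query:
SELECT genre, AVG(rating) AS a FROM movies GROUP BY genre ORDER BY a

Result:
genre  | a  
-------+----
Comedy | 8.5
Horror | 9  
Drama  | 9.4
Sci-Fi | 9.4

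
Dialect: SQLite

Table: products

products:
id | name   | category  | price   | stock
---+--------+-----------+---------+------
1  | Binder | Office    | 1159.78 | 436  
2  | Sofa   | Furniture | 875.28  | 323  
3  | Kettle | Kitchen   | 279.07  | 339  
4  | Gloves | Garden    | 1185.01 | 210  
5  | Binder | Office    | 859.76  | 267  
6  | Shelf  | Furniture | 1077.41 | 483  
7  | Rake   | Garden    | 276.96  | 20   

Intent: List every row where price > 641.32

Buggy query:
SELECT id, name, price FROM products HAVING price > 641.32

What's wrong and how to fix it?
Bug: This is a non-aggregate query (no GROUP BY, no aggregates), so in SQLite the HAVING clause is invalid here; a row-level condition belongs in WHERE

Fix: Replace HAVING with WHERE since the condition applies to individual rows

Corrected query:
SELECT id, name, price FROM products WHERE price > 641.32

Result:
id | name   | price  
---+--------+--------
1  | Binder | 1159.78
2  | Sofa   | 875.28 
4  | Gloves | 1185.01
5  | Binder | 859.76 
6  | Shelf  | 1077.41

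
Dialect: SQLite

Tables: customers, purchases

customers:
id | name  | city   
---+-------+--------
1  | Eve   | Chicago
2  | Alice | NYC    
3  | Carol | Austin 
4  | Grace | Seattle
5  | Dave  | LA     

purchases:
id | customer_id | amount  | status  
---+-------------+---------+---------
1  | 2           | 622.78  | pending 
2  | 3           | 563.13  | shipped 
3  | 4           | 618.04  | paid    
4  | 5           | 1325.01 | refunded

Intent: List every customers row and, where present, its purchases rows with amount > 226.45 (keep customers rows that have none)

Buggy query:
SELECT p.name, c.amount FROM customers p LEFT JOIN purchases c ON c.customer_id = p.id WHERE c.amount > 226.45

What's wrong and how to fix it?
Bug: Filtering c.amount in WHERE discards the NULL rows produced by LEFT JOIN, turning it into an inner join

Fix: Put 'c.amount > 226.45' in the JOIN's ON clause instead of WHERE

Corrected query:
SELECT p.name, c.amount FROM customers p LEFT JOIN purchases c ON c.customer_id = p.id AND c.amount > 226.45

Result:
name  | amount 
------+--------
Eve   | NULL   
Alice | 622.78 
Carol | 563.13 
Grace | 618.04 
Dave  | 1325.01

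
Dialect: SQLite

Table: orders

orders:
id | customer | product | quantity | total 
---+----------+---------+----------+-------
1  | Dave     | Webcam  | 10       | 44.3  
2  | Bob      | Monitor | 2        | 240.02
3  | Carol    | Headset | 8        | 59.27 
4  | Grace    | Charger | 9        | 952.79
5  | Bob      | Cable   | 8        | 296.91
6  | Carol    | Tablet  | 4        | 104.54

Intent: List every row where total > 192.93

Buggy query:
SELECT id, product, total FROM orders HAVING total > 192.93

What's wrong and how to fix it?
Bug: HAVING filters the output of aggregation, but this query has no GROUP BY and no aggregate functions, so SQLite rejects it (HAVING clause on a non-aggregate query); the condition here is per row

Fix: Use WHERE for row-level filtering

Corrected query:
SELECT id, product, total FROM orders WHERE total > 192.93

Result:
id | product | total 
---+---------+-------
2  | Monitor | 240.02
4  | Charger | 952.79
5  | Cable   | 296.91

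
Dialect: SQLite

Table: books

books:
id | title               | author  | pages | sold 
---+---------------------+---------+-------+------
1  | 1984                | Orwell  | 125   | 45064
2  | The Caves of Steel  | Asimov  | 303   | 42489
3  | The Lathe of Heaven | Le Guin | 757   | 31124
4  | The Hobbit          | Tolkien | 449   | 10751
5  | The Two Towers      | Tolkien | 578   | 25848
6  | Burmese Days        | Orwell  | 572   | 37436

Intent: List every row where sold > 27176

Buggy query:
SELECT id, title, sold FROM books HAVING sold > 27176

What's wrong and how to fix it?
Bug: This is a non-aggregate query (no GROUP BY, no aggregates), so in SQLite the HAVING clause is invalid here; a row-level condition belongs in WHERE

Fix: Replace HAVING with WHERE since the condition applies to individual rows

Corrected query:
SELECT id, title, sold FROM books WHERE sold > 27176

Result:
id | title               | sold 
---+---------------------+------
1  | 1984                | 45064
2  | The Caves of Steel  | 42489
3  | The Lathe of Heaven | 31124
6  | Burmese Days        | 37436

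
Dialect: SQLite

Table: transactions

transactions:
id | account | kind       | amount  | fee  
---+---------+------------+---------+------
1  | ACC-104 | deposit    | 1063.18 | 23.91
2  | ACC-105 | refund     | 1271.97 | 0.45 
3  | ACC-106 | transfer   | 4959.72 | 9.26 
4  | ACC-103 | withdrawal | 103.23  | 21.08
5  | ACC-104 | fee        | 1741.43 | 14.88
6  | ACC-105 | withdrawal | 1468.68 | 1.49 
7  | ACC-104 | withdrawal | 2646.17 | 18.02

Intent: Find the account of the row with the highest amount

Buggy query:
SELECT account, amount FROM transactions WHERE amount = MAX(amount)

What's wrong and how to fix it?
Bug: WHERE is evaluated per row; an aggregate over the whole table isn't defined there

Fix: Use a subquery: WHERE amount = (SELECT MAX(amount) FROM transactions)

Corrected query:
SELECT account, amount FROM transactions WHERE amount = (SELECT MAX(amount) FROM transactions)

Result:
account | amount 
--------+--------
ACC-106 | 4959.72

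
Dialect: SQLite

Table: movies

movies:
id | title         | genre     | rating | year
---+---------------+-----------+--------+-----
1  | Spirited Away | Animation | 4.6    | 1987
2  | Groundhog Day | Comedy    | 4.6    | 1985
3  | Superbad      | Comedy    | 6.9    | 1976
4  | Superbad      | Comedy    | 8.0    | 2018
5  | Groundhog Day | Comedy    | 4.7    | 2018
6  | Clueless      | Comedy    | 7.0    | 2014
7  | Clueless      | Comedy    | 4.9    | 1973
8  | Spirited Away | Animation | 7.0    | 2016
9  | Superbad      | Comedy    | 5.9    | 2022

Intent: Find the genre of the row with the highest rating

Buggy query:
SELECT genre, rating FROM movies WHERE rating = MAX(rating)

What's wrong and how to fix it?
Bug: WHERE is evaluated per row; an aggregate over the whole table isn't defined there

Fix: Use a subquery: WHERE rating = (SELECT MAX(rating) FROM movies)

Corrected query:
SELECT genre, rating FROM movies WHERE rating = (SELECT MAX(rating) FROM movies)

Result:
genre  | rating
-------+-------
Comedy | 8     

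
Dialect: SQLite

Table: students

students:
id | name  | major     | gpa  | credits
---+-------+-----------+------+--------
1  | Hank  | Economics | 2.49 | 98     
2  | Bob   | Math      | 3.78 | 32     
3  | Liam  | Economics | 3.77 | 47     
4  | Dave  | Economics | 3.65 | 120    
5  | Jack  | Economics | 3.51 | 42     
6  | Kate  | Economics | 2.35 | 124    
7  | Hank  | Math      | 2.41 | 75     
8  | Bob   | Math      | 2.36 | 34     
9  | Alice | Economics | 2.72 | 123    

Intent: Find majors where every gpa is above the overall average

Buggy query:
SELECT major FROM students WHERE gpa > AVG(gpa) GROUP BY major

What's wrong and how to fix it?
Bug: WHERE evaluates per row before aggregation, so AVG() is unavailable

Fix: Compute the overall average in a scalar subquery and compare each group's MIN against it in HAVING

Corrected query:
SELECT major FROM students GROUP BY major HAVING MIN(gpa) > (SELECT AVG(gpa) FROM students)

Result:
(no rows)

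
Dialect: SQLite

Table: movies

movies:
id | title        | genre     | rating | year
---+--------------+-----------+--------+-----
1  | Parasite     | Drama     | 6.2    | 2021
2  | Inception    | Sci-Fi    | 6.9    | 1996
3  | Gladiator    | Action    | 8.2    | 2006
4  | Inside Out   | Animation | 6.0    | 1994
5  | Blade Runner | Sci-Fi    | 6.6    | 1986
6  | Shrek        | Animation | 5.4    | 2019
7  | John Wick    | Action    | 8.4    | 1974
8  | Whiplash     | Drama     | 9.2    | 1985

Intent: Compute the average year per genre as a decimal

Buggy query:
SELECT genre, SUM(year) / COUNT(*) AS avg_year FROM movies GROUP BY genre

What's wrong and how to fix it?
Bug: Both operands are integers, so '/' performs integer division and truncates

Fix: Cast one side to REAL so the division keeps the fractional part

Corrected query:
SELECT genre, SUM(year) * 1.0 / COUNT(*) AS avg_year FROM movies GROUP BY genre

Result:
genre     | avg_year
----------+---------
Action    | 1990    
Animation | 2006.5  
Drama     | 2003    
Sci-Fi    | 1991    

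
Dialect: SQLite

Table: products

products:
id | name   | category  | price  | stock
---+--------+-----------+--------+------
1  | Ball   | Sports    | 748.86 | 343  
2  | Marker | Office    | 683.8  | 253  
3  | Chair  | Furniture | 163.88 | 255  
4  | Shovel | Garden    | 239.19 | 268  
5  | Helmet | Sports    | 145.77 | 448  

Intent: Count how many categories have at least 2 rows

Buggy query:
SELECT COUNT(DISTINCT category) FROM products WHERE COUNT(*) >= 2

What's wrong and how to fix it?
Bug: COUNT(*) cannot appear in WHERE; the per-group count doesn't exist yet

Fix: Use a subquery that GROUPs and filters with HAVING, then count its rows

Corrected query:
SELECT COUNT(*) FROM (SELECT category FROM products GROUP BY category HAVING COUNT(*) >= 2)

Result:
COUNT(*)
--------
1       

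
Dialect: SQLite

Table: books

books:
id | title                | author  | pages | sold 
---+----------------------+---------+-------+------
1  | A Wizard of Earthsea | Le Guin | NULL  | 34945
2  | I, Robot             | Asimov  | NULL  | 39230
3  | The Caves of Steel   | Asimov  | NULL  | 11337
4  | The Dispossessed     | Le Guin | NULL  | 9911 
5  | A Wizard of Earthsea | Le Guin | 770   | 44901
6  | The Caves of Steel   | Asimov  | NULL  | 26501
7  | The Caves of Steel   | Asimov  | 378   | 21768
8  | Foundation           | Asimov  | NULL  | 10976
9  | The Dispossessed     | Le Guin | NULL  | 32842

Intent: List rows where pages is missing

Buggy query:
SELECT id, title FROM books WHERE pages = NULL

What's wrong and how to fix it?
Bug: Comparing to NULL with '=' never matches; NULL = NULL is unknown, not true

Fix: Use IS NULL to test for NULL

Corrected query:
SELECT id, title FROM books WHERE pages IS NULL

Result:
id | title               
---+---------------------
1  | A Wizard of Earthsea
2  | I, Robot            
3  | The Caves of Steel  
4  | The Dispossessed    
6  | The Caves of Steel  
8  | Foundation          
9  | The Dispossessed    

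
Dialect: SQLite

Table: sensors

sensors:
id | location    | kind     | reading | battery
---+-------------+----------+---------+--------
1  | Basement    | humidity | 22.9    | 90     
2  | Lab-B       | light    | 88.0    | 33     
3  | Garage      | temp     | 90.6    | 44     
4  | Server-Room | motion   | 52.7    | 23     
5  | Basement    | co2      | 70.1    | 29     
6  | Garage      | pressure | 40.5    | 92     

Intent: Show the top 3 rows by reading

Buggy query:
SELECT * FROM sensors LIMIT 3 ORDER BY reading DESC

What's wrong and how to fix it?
Bug: LIMIT must come after ORDER BY

Fix: Sort with ORDER BY, then apply LIMIT

Corrected query:
SELECT * FROM sensors ORDER BY reading DESC LIMIT 3

Result:
id | location | kind  | reading | battery
---+----------+-------+---------+--------
3  | Garage   | temp  | 90.6    | 44     
2  | Lab-B    | light | 88      | 33     
5  | Basement | co2   | 70.1    | 29     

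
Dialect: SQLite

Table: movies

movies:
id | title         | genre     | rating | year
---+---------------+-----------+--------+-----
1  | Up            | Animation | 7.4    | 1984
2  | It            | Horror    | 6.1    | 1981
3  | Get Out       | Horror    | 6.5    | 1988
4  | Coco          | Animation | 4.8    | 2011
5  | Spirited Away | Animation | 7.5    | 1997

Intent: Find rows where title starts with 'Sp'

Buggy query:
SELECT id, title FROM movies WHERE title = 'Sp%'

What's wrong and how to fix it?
Bug: '=' compares the literal string including the % character; pattern matching needs LIKE

Fix: Replace '=' with LIKE so 'Sp%' is treated as a pattern

Corrected query:
SELECT id, title FROM movies WHERE title LIKE 'Sp%'

Result:
id | title        
---+--------------
5  | Spirited Away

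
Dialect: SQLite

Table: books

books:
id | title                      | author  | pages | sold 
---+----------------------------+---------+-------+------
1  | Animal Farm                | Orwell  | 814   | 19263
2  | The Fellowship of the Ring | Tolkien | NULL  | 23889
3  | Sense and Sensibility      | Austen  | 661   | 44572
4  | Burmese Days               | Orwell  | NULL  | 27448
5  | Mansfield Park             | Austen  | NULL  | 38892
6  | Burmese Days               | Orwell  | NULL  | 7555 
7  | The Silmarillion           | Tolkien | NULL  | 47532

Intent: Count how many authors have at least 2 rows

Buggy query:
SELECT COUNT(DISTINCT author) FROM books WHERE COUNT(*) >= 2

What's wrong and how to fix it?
Bug: COUNT(*) cannot appear in WHERE; the per-group count doesn't exist yet

Fix: Group first with HAVING COUNT(*) >= 2, then COUNT the resulting groups

Corrected query:
SELECT COUNT(*) FROM (SELECT author FROM books GROUP BY author HAVING COUNT(*) >= 2)

Result:
COUNT(*)
--------
3       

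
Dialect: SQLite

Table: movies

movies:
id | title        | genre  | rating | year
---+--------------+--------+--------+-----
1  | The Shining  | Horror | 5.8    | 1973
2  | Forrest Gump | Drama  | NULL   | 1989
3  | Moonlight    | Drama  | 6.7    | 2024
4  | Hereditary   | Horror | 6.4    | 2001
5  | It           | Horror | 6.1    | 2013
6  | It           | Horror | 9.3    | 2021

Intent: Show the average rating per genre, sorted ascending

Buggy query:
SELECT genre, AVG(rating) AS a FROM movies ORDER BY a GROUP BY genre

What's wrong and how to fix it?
Bug: GROUP BY must precede ORDER BY

Fix: Reorder: SELECT … FROM … GROUP BY … ORDER BY …

Corrected query:
SELECT genre, AVG(rating) AS a FROM movies GROUP BY genre ORDER BY a

Result:
genre  | a  
-------+----
Drama  | 6.7
Horror | 6.9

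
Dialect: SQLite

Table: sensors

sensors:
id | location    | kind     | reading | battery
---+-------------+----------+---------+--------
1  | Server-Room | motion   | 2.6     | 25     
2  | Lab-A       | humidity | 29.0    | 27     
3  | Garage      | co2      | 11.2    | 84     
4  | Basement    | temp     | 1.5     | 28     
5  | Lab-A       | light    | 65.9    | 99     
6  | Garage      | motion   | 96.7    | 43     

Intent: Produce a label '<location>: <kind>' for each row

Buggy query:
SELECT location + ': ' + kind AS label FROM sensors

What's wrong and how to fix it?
Bug: SQLite uses || for string concatenation; + coerces text to numbers (yielding 0)

Fix: Replace + with || to concatenate text

Corrected query:
SELECT location || ': ' || kind AS label FROM sensors

Result:
label              
-------------------
Server-Room: motion
Lab-A: humidity    
Garage: co2        
Basement: temp     
Lab-A: light       
Garage: motion     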